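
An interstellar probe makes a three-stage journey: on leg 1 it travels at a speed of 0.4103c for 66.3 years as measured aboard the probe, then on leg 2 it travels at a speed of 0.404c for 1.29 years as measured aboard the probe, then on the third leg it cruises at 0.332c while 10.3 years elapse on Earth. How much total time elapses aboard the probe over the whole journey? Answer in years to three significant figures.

Leg 1: 66.3 years is already measured aboard the probe.
Leg 2: 1.29 years is already measured aboard the probe.
Leg 3: γ = 1/√(1 − 0.332²) = 1/√0.8898 = 1.060; τ_3 = 10.3/1.060 = 9.716 years.
Total: 66.30 + 1.290 + 9.716 years.

τ = 77.3 years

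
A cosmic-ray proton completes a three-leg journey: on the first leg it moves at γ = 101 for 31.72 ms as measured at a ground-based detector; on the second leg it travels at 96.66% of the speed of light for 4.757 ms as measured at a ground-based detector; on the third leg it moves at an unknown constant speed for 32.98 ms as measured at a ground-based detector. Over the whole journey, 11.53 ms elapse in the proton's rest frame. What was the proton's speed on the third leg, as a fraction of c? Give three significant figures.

β = 0.953

Leg 1: γ = 101; τ_1 = 31.72/101.0 = 0.3141 ms.
Leg 2: β = 0.9666; γ = 1/√(1 − 0.9666²) = 1/√0.06568 = 3.902; τ_2 = 4.757/3.902 = 1.219 ms.
Leg 3: speed unknown; τ_3 = 32.98/γ_3.
Total proper time: 0.3141 + 1.219 + τ_3 = 11.53, so τ_3 = 11.53 − 1.533 = 9.997 ms.
γ_3 = 32.98/9.997 = 3.299; β = √(1 − 1/γ²) = √0.9081.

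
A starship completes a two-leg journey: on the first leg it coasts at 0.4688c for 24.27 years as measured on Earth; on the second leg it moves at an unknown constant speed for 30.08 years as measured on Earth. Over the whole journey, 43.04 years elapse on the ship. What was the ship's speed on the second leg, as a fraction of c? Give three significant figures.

Leg 1: γ = 1/√(1 − 0.4688²) = 1/√0.7802 = 1.132; τ_1 = 24.27/1.132 = 21.44 years.
Leg 2: speed unknown; τ_2 = 30.08/γ_2.
Total proper time: 21.44 + τ_2 = 43.04, so τ_2 = 43.04 − 21.44 = 21.60 years.
γ_2 = 30.08/21.60 = 1.392; β = √(1 − 1/γ²) = √0.4842.

β = 0.696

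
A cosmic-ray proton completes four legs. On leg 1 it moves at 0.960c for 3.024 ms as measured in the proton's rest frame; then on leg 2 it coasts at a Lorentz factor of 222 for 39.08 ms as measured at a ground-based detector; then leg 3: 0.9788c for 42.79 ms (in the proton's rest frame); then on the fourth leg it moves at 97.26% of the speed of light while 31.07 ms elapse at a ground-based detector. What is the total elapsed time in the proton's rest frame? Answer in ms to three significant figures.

τ = 53.2 ms

Leg 1: 3.024 ms is already measured in the proton's rest frame.
Leg 2: γ = 222; τ_2 = 39.08/222.0 = 0.1760 ms.
Leg 3: 42.79 ms is already measured in the proton's rest frame.
Leg 4: β = 0.9726; γ = 1/√(1 − 0.9726²) = 1/√0.05405 = 4.301; τ_4 = 31.07/4.301 = 7.223 ms.
Total: 3.024 + 0.1760 + 42.79 + 7.223 ms.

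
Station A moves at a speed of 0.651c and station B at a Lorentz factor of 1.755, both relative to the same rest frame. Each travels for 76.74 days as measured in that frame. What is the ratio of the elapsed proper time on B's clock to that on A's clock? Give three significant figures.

τ_B/τ_A = 0.751

A: γ = 1/√(1 − 0.651²) = 1/√0.5762 = 1.317. B: γ = 1.755.
τ_A/τ_B = γ_B/γ_A = 1.755/1.317 = 1.332, so τ_B/τ_A = 0.7506.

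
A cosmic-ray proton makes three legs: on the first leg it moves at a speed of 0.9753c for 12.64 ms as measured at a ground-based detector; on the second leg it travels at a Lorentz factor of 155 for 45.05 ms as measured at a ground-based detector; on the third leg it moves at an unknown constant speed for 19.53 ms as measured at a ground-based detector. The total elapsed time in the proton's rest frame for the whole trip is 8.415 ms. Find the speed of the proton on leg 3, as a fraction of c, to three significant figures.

β = 0.962

Leg 1: γ = 1/√(1 − 0.9753²) = 1/√0.04879 = 4.527; τ_1 = 12.64/4.527 = 2.792 ms.
Leg 2: γ = 155; τ_2 = 45.05/155.0 = 0.2906 ms.
Leg 3: speed unknown; τ_3 = 19.53/γ_3.
Total proper time: 2.792 + 0.2906 + τ_3 = 8.415, so τ_3 = 8.415 − 3.083 = 5.332 ms.
γ_3 = 19.53/5.332 = 3.663; β = √(1 − 1/γ²) = √0.9255.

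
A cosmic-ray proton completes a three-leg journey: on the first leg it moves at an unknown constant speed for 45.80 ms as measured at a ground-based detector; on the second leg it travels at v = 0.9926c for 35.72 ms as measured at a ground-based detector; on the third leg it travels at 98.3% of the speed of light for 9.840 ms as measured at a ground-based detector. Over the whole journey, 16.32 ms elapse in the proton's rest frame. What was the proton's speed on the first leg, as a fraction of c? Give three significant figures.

β = 0.975

Leg 1: speed unknown; τ_1 = 45.80/γ_1.
Leg 2: γ = 1/√(1 − 0.9926²) = 1/√0.01475 = 8.235; τ_2 = 35.72/8.235 = 4.337 ms.
Leg 3: β = 0.983; γ = 1/√(1 − 0.983²) = 1/√0.03371 = 5.446; τ_3 = 9.840/5.446 = 1.807 ms.
Total proper time: τ_1 + 4.337 + 1.807 = 16.32, so τ_1 = 16.32 − 6.144 = 10.18 ms.
γ_1 = 45.80/10.18 = 4.501; β = √(1 − 1/γ²) = √0.9506.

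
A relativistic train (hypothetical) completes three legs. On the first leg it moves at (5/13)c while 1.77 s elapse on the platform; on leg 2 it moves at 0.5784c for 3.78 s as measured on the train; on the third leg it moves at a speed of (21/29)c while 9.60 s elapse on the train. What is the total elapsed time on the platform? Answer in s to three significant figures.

Leg 1: 1.77 s is already measured on the platform.
Leg 2: γ = 1/√(1 − 0.5784²) = 1/√0.6655 = 1.226; Δt_2 = 1.226 × 3.78 = 4.634 s.
Leg 3: γ = 1/√(1 − (21/29)²) = 29/20 = 1.450; Δt_3 = 1.450 × 9.60 = 13.92 s.
Total: 1.770 + 4.634 + 13.92 s.

Δt = 20.3 s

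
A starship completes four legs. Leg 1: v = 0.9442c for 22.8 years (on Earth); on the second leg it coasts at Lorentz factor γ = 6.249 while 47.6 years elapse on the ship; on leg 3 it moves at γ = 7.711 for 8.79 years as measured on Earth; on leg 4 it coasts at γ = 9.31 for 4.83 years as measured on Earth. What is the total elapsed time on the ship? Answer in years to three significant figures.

τ = 56.8 years

Leg 1: γ = 1/√(1 − 0.9442²) = 1/√0.1085 = 3.036; τ_1 = 22.8/3.036 = 7.510 years.
Leg 2: 47.6 years is already measured on the ship.
Leg 3: γ = 7.711; τ_3 = 8.79/7.711 = 1.140 years.
Leg 4: γ = 9.31; τ_4 = 4.83/9.310 = 0.5188 years.
Total: 7.510 + 47.60 + 1.140 + 0.5188 years.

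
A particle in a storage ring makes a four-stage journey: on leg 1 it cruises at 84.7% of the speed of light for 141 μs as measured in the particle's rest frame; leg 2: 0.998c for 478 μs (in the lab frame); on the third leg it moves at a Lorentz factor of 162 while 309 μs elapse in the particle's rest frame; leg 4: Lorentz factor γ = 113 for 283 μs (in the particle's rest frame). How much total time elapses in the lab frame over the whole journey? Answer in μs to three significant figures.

Δt = 8.28×10⁴ μs

Leg 1: β = 0.847; γ = 1/√(1 − 0.847²) = 1/√0.2826 = 1.881; Δt_1 = 1.881 × 141 = 265.2 μs.
Leg 2: 478 μs is already measured in the lab frame.
Leg 3: γ = 162; Δt_3 = 162.0 × 309 = 5.006×10⁴ μs.
Leg 4: γ = 113; Δt_4 = 113.0 × 283 = 3.198×10⁴ μs.
Total: 265.2 + 478.0 + 5.006×10⁴ + 3.198×10⁴ μs.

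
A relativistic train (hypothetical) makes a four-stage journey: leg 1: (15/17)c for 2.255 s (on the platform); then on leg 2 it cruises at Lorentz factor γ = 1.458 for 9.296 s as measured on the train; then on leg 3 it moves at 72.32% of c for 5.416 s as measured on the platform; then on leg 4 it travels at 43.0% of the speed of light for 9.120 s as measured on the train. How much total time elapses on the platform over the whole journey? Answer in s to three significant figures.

Leg 1: 2.255 s is already measured on the platform.
Leg 2: γ = 1.458; Δt_2 = 1.458 × 9.296 = 13.55 s.
Leg 3: 5.416 s is already measured on the platform.
Leg 4: β = 0.430; γ = 1/√(1 − 0.430²) = 1/√0.8151 = 1.108; Δt_4 = 1.108 × 9.120 = 10.10 s.
Total: 2.255 + 13.55 + 5.416 + 10.10 s.

Δt = 31.3 s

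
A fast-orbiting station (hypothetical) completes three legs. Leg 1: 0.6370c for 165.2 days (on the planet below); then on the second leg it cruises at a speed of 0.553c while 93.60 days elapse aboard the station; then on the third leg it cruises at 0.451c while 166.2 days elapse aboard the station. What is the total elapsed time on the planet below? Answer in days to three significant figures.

Δt = 464 days

Leg 1: 165.2 days is already measured on the planet below.
Leg 2: γ = 1/√(1 − 0.553²) = 1/√0.6942 = 1.200; Δt_2 = 1.200 × 93.60 = 112.3 days.
Leg 3: γ = 1/√(1 − 0.451²) = 1/√0.7966 = 1.120; Δt_3 = 1.120 × 166.2 = 186.2 days.
Total: 165.2 + 112.3 + 186.2 days.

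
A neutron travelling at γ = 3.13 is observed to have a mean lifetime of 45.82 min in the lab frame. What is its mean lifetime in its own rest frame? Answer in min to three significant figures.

τ₀ = 14.6 min

γ = 3.13
The lab-frame lifetime is the dilated interval; the proper lifetime is τ₀ = Δt/γ = 45.82/3.130 min.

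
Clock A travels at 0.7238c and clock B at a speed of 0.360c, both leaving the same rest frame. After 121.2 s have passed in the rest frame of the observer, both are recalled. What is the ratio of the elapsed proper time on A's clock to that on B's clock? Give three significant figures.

A: γ = 1/√(1 − 0.7238²) = 1/√0.4761 = 1.449. B: γ = 1/√(1 − 0.360²) = 1/√0.8704 = 1.072.
τ_A/τ_B = γ_B/γ_A = 1.072/1.449 = 0.7396, so τ_A/τ_B = 0.7396.

τ_A/τ_B = 0.740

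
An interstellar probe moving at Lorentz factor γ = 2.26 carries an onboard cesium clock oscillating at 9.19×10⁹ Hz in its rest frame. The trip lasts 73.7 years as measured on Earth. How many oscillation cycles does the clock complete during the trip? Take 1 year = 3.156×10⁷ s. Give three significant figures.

N = 9.46×10¹⁸

γ = 2.26
The oscillator's own cycle count is N = f × τ where τ is the proper time aboard the probe. τ = Δt/γ = 73.7/2.260 = 32.61 years = 1.029×10⁹ s.
N = 9.19×10⁹ × 1.029×10⁹ = 9.458×10¹⁸.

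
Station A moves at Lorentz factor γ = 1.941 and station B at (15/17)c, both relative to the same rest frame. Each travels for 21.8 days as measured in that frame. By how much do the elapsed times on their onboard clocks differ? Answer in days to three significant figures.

A: γ = 1.941; τ_A = 21.8/1.941 = 11.23 days.
B: γ = 1/√(1 − (15/17)²) = 17/8 = 2.125; τ_B = 21.8/2.125 = 10.26 days.

|τ_A − τ_B| = 0.973 days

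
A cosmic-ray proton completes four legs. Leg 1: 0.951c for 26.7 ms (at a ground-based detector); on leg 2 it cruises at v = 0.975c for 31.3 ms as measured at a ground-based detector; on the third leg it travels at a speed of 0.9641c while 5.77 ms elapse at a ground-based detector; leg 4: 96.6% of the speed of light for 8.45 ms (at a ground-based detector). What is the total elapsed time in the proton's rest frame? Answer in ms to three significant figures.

Leg 1: γ = 1/√(1 − 0.951²) = 1/√0.09560 = 3.234; τ_1 = 26.7/3.234 = 8.255 ms.
Leg 2: γ = 1/√(1 − 0.975²) = 1/√0.04938 = 4.500; τ_2 = 31.3/4.500 = 6.955 ms.
Leg 3: γ = 1/√(1 − 0.9641²) = 1/√0.07051 = 3.766; τ_3 = 5.77/3.766 = 1.532 ms.
Leg 4: β = 0.966; γ = 1/√(1 − 0.966²) = 1/√0.06684 = 3.868; τ_4 = 8.45/3.868 = 2.185 ms.
Total: 8.255 + 6.955 + 1.532 + 2.185 ms.

τ = 18.9 ms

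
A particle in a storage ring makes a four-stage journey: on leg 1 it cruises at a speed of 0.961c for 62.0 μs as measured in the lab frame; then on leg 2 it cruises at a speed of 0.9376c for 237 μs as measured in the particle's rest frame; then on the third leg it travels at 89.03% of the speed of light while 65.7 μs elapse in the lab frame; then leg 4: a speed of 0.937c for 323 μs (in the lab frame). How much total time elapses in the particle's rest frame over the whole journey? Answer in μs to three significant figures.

Leg 1: γ = 1/√(1 − 0.961²) = 1/√0.07648 = 3.616; τ_1 = 62.0/3.616 = 17.15 μs.
Leg 2: 237 μs is already measured in the particle's rest frame.
Leg 3: β = 0.8903; γ = 1/√(1 − 0.8903²) = 1/√0.2074 = 2.196; τ_3 = 65.7/2.196 = 29.92 μs.
Leg 4: γ = 1/√(1 − 0.937²) = 1/√0.1220 = 2.863; τ_4 = 323/2.863 = 112.8 μs.
Total: 17.15 + 237.0 + 29.92 + 112.8 μs.

τ = 397 μs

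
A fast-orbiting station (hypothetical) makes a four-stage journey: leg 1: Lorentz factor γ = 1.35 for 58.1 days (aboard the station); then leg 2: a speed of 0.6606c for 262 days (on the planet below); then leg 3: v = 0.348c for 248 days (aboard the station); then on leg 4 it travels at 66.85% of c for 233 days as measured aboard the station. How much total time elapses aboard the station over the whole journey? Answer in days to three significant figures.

Leg 1: 58.1 days is already measured aboard the station.
Leg 2: γ = 1/√(1 − 0.6606²) = 1/√0.5636 = 1.332; τ_2 = 262/1.332 = 196.7 days.
Leg 3: 248 days is already measured aboard the station.
Leg 4: 233 days is already measured aboard the station.
Total: 58.10 + 196.7 + 248.0 + 233.0 days.

τ = 736 days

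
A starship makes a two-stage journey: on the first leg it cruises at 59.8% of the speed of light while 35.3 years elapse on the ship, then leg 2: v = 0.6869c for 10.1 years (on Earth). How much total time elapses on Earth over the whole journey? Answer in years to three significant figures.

Δt = 54.1 years

Leg 1: β = 0.598; γ = 1/√(1 − 0.598²) = 1/√0.6424 = 1.248; Δt_1 = 1.248 × 35.3 = 44.04 years.
Leg 2: 10.1 years is already measured on Earth.
Total: 44.04 + 10.10 years.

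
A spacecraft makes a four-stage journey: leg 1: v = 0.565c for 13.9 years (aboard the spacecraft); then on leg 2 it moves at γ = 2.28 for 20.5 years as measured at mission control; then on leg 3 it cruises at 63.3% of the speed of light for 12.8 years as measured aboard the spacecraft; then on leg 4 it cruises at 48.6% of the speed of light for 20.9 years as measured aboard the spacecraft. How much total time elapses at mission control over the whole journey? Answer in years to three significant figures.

Δt = 77.8 years

Leg 1: γ = 1/√(1 − 0.565²) = 1/√0.6808 = 1.212; Δt_1 = 1.212 × 13.9 = 16.85 years.
Leg 2: 20.5 years is already measured at mission control.
Leg 3: β = 0.633; γ = 1/√(1 − 0.633²) = 1/√0.5993 = 1.292; Δt_3 = 1.292 × 12.8 = 16.53 years.
Leg 4: β = 0.486; γ = 1/√(1 − 0.486²) = 1/√0.7638 = 1.144; Δt_4 = 1.144 × 20.9 = 23.91 years.
Total: 16.85 + 20.50 + 16.53 + 23.91 years.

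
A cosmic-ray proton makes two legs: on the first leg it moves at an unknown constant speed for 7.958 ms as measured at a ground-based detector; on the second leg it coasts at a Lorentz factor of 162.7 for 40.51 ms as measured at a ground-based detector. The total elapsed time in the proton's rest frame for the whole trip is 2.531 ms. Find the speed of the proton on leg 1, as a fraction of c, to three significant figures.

Leg 1: speed unknown; τ_1 = 7.958/γ_1.
Leg 2: γ = 162.7; τ_2 = 40.51/162.7 = 0.2490 ms.
Total proper time: τ_1 + 0.2490 = 2.531, so τ_1 = 2.531 − 0.2490 = 2.282 ms.
γ_1 = 7.958/2.282 = 3.487; β = √(1 − 1/γ²) = √0.9178.

β = 0.958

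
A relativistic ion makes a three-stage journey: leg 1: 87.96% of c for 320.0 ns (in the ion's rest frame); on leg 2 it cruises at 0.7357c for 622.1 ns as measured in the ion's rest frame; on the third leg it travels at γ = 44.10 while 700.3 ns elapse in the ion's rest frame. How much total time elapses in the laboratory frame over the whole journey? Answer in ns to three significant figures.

Δt = 3.25×10⁴ ns

Leg 1: β = 0.8796; γ = 1/√(1 − 0.8796²) = 1/√0.2263 = 2.102; Δt_1 = 2.102 × 320.0 = 672.7 ns.
Leg 2: γ = 1/√(1 − 0.7357²) = 1/√0.4587 = 1.476; Δt_2 = 1.476 × 622.1 = 918.5 ns.
Leg 3: γ = 44.10; Δt_3 = 44.10 × 700.3 = 3.088×10⁴ ns.
Total: 672.7 + 918.5 + 3.088×10⁴ ns.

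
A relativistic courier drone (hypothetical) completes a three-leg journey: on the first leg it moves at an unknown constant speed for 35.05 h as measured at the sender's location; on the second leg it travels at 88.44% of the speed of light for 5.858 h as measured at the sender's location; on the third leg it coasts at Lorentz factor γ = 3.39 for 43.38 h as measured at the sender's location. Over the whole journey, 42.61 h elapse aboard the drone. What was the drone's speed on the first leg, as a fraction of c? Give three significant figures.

β = 0.635

Leg 1: speed unknown; τ_1 = 35.05/γ_1.
Leg 2: β = 0.8844; γ = 1/√(1 − 0.8844²) = 1/√0.2178 = 2.143; τ_2 = 5.858/2.143 = 2.734 h.
Leg 3: γ = 3.39; τ_3 = 43.38/3.390 = 12.80 h.
Total proper time: τ_1 + 2.734 + 12.80 = 42.61, so τ_1 = 42.61 − 15.53 = 27.08 h.
γ_1 = 35.05/27.08 = 1.294; β = √(1 − 1/γ²) = √0.4031.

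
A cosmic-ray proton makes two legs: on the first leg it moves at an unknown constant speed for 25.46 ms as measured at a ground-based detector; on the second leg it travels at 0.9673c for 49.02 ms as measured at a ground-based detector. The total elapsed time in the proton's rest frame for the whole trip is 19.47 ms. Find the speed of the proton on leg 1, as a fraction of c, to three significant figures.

Leg 1: speed unknown; τ_1 = 25.46/γ_1.
Leg 2: γ = 1/√(1 − 0.9673²) = 1/√0.06433 = 3.943; τ_2 = 49.02/3.943 = 12.43 ms.
Total proper time: τ_1 + 12.43 = 19.47, so τ_1 = 19.47 − 12.43 = 7.037 ms.
γ_1 = 25.46/7.037 = 3.618; β = √(1 − 1/γ²) = √0.9236.

β = 0.961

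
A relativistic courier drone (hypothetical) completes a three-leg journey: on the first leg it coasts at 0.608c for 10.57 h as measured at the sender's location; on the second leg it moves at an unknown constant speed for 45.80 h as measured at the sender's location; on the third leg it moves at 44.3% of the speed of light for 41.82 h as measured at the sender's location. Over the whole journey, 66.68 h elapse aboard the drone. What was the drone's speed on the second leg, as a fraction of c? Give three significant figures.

Leg 1: γ = 1/√(1 − 0.608²) = 1/√0.6303 = 1.260; τ_1 = 10.57/1.260 = 8.392 h.
Leg 2: speed unknown; τ_2 = 45.80/γ_2.
Leg 3: β = 0.443; γ = 1/√(1 − 0.443²) = 1/√0.8038 = 1.115; τ_3 = 41.82/1.115 = 37.49 h.
Total proper time: 8.392 + τ_2 + 37.49 = 66.68, so τ_2 = 66.68 − 45.88 = 20.80 h.
γ_2 = 45.80/20.80 = 2.202; β = √(1 − 1/γ²) = √0.7938.

β = 0.891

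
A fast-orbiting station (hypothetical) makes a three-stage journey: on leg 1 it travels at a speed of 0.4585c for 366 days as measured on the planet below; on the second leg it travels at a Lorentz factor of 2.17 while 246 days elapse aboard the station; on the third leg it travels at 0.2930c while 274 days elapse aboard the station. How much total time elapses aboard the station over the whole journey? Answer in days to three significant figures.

τ = 845 days

Leg 1: γ = 1/√(1 − 0.4585²) = 1/√0.7898 = 1.125; τ_1 = 366/1.125 = 325.3 days.
Leg 2: 246 days is already measured aboard the station.
Leg 3: 274 days is already measured aboard the station.
Total: 325.3 + 246.0 + 274.0 days.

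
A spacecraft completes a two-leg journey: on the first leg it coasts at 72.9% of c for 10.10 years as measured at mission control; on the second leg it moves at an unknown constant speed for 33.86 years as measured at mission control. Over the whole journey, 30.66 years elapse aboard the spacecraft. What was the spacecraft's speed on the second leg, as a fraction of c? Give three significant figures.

β = 0.713

Leg 1: β = 0.729; γ = 1/√(1 − 0.729²) = 1/√0.4686 = 1.461; τ_1 = 10.10/1.461 = 6.914 years.
Leg 2: speed unknown; τ_2 = 33.86/γ_2.
Total proper time: 6.914 + τ_2 = 30.66, so τ_2 = 30.66 − 6.914 = 23.75 years.
γ_2 = 33.86/23.75 = 1.426; β = √(1 − 1/γ²) = √0.5082.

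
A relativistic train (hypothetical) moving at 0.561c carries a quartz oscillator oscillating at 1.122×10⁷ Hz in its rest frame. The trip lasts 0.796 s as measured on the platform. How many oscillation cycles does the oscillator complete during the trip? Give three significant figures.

N = 7.39×10⁶

γ = 1/√(1 − 0.561²) = 1/√0.6853 = 1.208
The oscillator's own cycle count is N = f × τ where τ is the proper time on the train. τ = Δt/γ = 0.796/1.208 = 0.6589 s = 6.589×10⁻¹ s.
N = 1.122×10⁷ × 6.589×10⁻¹ = 7.393×10⁶.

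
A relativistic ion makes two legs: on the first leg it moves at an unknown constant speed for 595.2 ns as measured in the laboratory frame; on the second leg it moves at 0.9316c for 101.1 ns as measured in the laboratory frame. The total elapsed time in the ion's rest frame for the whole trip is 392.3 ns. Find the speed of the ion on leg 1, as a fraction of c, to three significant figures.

β = 0.802

Leg 1: speed unknown; τ_1 = 595.2/γ_1.
Leg 2: γ = 1/√(1 − 0.9316²) = 1/√0.1321 = 2.751; τ_2 = 101.1/2.751 = 36.75 ns.
Total proper time: τ_1 + 36.75 = 392.3, so τ_1 = 392.3 − 36.75 = 355.6 ns.
γ_1 = 595.2/355.6 = 1.674; β = √(1 − 1/γ²) = √0.6432.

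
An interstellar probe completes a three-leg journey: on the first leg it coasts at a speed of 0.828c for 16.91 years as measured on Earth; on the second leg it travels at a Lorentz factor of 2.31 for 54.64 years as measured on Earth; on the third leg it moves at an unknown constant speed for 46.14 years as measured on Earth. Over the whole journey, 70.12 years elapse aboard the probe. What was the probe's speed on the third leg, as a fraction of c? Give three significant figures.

β = 0.598

Leg 1: γ = 1/√(1 − 0.828²) = 1/√0.3144 = 1.783; τ_1 = 16.91/1.783 = 9.482 years.
Leg 2: γ = 2.31; τ_2 = 54.64/2.310 = 23.65 years.
Leg 3: speed unknown; τ_3 = 46.14/γ_3.
Total proper time: 9.482 + 23.65 + τ_3 = 70.12, so τ_3 = 70.12 − 33.14 = 36.98 years.
γ_3 = 46.14/36.98 = 1.248; β = √(1 − 1/γ²) = √0.3575.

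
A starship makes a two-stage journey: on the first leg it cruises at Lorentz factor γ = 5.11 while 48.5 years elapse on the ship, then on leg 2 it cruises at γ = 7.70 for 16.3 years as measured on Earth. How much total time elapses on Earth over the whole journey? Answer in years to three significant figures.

Δt = 264 years

Leg 1: γ = 5.11; Δt_1 = 5.110 × 48.5 = 247.8 years.
Leg 2: 16.3 years is already measured on Earth.
Total: 247.8 + 16.30 years.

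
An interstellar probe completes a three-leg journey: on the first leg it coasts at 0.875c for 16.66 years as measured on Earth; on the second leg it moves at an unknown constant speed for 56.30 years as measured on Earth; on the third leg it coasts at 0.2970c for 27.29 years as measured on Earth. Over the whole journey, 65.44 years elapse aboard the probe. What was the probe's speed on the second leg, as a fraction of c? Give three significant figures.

Leg 1: γ = 1/√(1 − 0.875²) = 1/√0.2344 = 2.066; τ_1 = 16.66/2.066 = 8.065 years.
Leg 2: speed unknown; τ_2 = 56.30/γ_2.
Leg 3: γ = 1/√(1 − 0.2970²) = 1/√0.9118 = 1.047; τ_3 = 27.29/1.047 = 26.06 years.
Total proper time: 8.065 + τ_2 + 26.06 = 65.44, so τ_2 = 65.44 − 34.12 = 31.32 years.
γ_2 = 56.30/31.32 = 1.798; β = √(1 − 1/γ²) = √0.6906.

β = 0.831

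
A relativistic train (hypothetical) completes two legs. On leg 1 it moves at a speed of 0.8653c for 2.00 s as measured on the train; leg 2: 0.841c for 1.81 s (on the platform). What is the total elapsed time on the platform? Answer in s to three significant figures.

Δt = 5.80 s

Leg 1: γ = 1/√(1 − 0.8653²) = 1/√0.2513 = 1.995; Δt_1 = 1.995 × 2.00 = 3.990 s.
Leg 2: 1.81 s is already measured on the platform.
Total: 3.990 + 1.810 s.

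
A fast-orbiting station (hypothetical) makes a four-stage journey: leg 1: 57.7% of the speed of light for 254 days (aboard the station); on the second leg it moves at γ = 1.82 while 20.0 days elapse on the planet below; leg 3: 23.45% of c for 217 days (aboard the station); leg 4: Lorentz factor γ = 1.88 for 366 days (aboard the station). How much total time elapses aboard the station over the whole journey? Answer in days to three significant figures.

τ = 848 days

Leg 1: 254 days is already measured aboard the station.
Leg 2: γ = 1.82; τ_2 = 20.0/1.820 = 10.99 days.
Leg 3: 217 days is already measured aboard the station.
Leg 4: 366 days is already measured aboard the station.
Total: 254.0 + 10.99 + 217.0 + 366.0 days.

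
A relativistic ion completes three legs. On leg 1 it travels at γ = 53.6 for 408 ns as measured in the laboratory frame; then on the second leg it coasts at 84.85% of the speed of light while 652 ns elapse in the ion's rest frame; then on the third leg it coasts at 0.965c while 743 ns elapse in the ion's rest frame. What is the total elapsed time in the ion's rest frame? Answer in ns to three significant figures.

Leg 1: γ = 53.6; τ_1 = 408/53.60 = 7.612 ns.
Leg 2: 652 ns is already measured in the ion's rest frame.
Leg 3: 743 ns is already measured in the ion's rest frame.
Total: 7.612 + 652.0 + 743.0 ns.

τ = 1400 ns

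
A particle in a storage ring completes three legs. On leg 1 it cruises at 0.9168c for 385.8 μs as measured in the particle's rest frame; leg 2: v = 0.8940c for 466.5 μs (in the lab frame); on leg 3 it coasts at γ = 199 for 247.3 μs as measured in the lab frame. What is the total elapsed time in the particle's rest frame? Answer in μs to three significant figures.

τ = 596 μs

Leg 1: 385.8 μs is already measured in the particle's rest frame.
Leg 2: γ = 1/√(1 − 0.8940²) = 1/√0.2008 = 2.232; τ_2 = 466.5/2.232 = 209.0 μs.
Leg 3: γ = 199; τ_3 = 247.3/199.0 = 1.243 μs.
Total: 385.8 + 209.0 + 1.243 μs.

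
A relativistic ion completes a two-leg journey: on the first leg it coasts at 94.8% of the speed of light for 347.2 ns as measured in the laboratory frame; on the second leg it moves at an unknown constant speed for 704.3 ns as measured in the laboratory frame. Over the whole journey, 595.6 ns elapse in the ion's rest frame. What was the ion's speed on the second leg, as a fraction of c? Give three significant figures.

β = 0.725

Leg 1: β = 0.948; γ = 1/√(1 − 0.948²) = 1/√0.1013 = 3.142; τ_1 = 347.2/3.142 = 110.5 ns.
Leg 2: speed unknown; τ_2 = 704.3/γ_2.
Total proper time: 110.5 + τ_2 = 595.6, so τ_2 = 595.6 − 110.5 = 485.1 ns.
γ_2 = 704.3/485.1 = 1.452; β = √(1 − 1/γ²) = √0.5256.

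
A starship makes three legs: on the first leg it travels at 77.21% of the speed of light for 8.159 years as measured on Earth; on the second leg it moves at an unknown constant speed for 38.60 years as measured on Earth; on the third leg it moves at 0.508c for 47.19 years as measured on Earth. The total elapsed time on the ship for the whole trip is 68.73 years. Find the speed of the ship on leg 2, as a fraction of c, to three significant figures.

β = 0.805

Leg 1: β = 0.7721; γ = 1/√(1 − 0.7721²) = 1/√0.4039 = 1.574; τ_1 = 8.159/1.574 = 5.185 years.
Leg 2: speed unknown; τ_2 = 38.60/γ_2.
Leg 3: γ = 1/√(1 − 0.508²) = 1/√0.7419 = 1.161; τ_3 = 47.19/1.161 = 40.65 years.
Total proper time: 5.185 + τ_2 + 40.65 = 68.73, so τ_2 = 68.73 − 45.83 = 22.90 years.
γ_2 = 38.60/22.90 = 1.686; β = √(1 − 1/γ²) = √0.6481.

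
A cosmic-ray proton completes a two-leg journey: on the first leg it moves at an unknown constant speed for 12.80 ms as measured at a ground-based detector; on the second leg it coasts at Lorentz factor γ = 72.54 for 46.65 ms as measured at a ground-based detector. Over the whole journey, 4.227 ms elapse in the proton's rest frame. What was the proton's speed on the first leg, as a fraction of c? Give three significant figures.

β = 0.960

Leg 1: speed unknown; τ_1 = 12.80/γ_1.
Leg 2: γ = 72.54; τ_2 = 46.65/72.54 = 0.6431 ms.
Total proper time: τ_1 + 0.6431 = 4.227, so τ_1 = 4.227 − 0.6431 = 3.584 ms.
γ_1 = 12.80/3.584 = 3.572; β = √(1 − 1/γ²) = √0.9216.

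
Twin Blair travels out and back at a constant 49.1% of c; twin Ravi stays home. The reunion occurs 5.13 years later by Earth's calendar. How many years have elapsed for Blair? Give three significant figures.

β = 0.491; γ = 1/√(1 − 0.491²) = 1/√0.7589 = 1.148
Blair's clock measures proper time along the trip: τ = Δt/γ = 5.13/1.148 years.

τ = 4.47 years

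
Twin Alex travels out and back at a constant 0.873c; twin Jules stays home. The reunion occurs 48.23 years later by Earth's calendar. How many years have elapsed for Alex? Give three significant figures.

γ = 1/√(1 − 0.873²) = 1/√0.2379 = 2.050
Alex's clock measures proper time along the trip: τ = Δt/γ = 48.23/2.050 years.

τ = 23.5 years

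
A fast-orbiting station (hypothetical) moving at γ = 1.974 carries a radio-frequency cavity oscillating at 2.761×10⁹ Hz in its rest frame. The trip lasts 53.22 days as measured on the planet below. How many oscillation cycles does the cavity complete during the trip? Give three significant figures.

N = 6.43×10¹⁵

γ = 1.974
The oscillator's own cycle count is N = f × τ where τ is the proper time aboard the station. τ = Δt/γ = 53.22/1.974 = 26.96 days = 2.329×10⁶ s.
N = 2.761×10⁹ × 2.329×10⁶ = 6.431×10¹⁵.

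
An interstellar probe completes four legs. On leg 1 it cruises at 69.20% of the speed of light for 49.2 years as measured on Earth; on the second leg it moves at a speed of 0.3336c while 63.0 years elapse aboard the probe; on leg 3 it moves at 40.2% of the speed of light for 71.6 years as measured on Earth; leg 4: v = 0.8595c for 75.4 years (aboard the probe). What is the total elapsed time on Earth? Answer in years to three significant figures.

Leg 1: 49.2 years is already measured on Earth.
Leg 2: γ = 1/√(1 − 0.3336²) = 1/√0.8887 = 1.061; Δt_2 = 1.061 × 63.0 = 66.83 years.
Leg 3: 71.6 years is already measured on Earth.
Leg 4: γ = 1/√(1 − 0.8595²) = 1/√0.2613 = 1.956; Δt_4 = 1.956 × 75.4 = 147.5 years.
Total: 49.20 + 66.83 + 71.60 + 147.5 years.

Δt = 335 years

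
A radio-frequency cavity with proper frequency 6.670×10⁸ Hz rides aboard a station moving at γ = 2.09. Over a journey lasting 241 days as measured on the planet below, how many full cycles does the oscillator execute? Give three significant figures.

N = 6.65×10¹⁵

γ = 2.09
The oscillator's own cycle count is N = f × τ where τ is the proper time aboard the station. τ = Δt/γ = 241/2.090 = 115.3 days = 9.963×10⁶ s.
N = 6.670×10⁸ × 9.963×10⁶ = 6.645×10¹⁵.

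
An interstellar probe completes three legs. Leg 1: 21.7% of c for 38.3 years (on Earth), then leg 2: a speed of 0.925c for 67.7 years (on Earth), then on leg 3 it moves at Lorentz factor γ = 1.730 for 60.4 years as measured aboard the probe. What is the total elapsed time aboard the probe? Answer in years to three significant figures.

τ = 124 years

Leg 1: β = 0.217; γ = 1/√(1 − 0.217²) = 1/√0.9529 = 1.024; τ_1 = 38.3/1.024 = 37.39 years.
Leg 2: γ = 1/√(1 − 0.925²) = 1/√0.1444 = 2.632; τ_2 = 67.7/2.632 = 25.72 years.
Leg 3: 60.4 years is already measured aboard the probe.
Total: 37.39 + 25.72 + 60.40 years.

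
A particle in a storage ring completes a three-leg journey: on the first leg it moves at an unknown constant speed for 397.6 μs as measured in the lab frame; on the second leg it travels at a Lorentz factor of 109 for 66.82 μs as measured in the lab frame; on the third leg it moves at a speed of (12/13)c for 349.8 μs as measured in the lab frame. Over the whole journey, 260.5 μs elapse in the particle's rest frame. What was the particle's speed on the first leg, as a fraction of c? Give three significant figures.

β = 0.949

Leg 1: speed unknown; τ_1 = 397.6/γ_1.
Leg 2: γ = 109; τ_2 = 66.82/109.0 = 0.6130 μs.
Leg 3: γ = 1/√(1 − (12/13)²) = 13/5 = 2.600; τ_3 = 349.8/2.600 = 134.5 μs.
Total proper time: τ_1 + 0.6130 + 134.5 = 260.5, so τ_1 = 260.5 − 135.2 = 125.3 μs.
γ_1 = 397.6/125.3 = 3.172; β = √(1 − 1/γ²) = √0.9006.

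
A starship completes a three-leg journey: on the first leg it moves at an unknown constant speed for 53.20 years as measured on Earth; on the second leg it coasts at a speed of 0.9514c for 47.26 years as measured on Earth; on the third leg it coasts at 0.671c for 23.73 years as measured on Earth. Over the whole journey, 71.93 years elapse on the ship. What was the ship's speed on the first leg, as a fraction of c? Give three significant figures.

Leg 1: speed unknown; τ_1 = 53.20/γ_1.
Leg 2: γ = 1/√(1 − 0.9514²) = 1/√0.09484 = 3.247; τ_2 = 47.26/3.247 = 14.55 years.
Leg 3: γ = 1/√(1 − 0.671²) = 1/√0.5498 = 1.349; τ_3 = 23.73/1.349 = 17.59 years.
Total proper time: τ_1 + 14.55 + 17.59 = 71.93, so τ_1 = 71.93 − 32.15 = 39.78 years.
γ_1 = 53.20/39.78 = 1.337; β = √(1 − 1/γ²) = √0.4408.

β = 0.664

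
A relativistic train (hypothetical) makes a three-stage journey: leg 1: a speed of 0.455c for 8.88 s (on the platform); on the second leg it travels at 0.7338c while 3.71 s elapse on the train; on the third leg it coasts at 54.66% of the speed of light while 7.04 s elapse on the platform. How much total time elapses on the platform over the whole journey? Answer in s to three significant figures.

Leg 1: 8.88 s is already measured on the platform.
Leg 2: γ = 1/√(1 − 0.7338²) = 1/√0.4615 = 1.472; Δt_2 = 1.472 × 3.71 = 5.461 s.
Leg 3: 7.04 s is already measured on the platform.
Total: 8.880 + 5.461 + 7.040 s.

Δt = 21.4 s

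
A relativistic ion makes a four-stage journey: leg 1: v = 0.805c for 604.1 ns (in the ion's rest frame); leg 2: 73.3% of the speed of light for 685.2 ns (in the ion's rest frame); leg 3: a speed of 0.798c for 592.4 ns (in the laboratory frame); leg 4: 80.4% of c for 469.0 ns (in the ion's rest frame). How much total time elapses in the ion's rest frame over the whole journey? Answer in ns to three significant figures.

τ = 2120 ns

Leg 1: 604.1 ns is already measured in the ion's rest frame.
Leg 2: 685.2 ns is already measured in the ion's rest frame.
Leg 3: γ = 1/√(1 − 0.798²) = 1/√0.3632 = 1.659; τ_3 = 592.4/1.659 = 357.0 ns.
Leg 4: 469.0 ns is already measured in the ion's rest frame.
Total: 604.1 + 685.2 + 357.0 + 469.0 ns.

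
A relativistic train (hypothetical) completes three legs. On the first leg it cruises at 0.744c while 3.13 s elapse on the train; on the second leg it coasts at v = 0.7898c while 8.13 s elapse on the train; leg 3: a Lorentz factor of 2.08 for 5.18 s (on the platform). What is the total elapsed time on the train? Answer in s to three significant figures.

Leg 1: 3.13 s is already measured on the train.
Leg 2: 8.13 s is already measured on the train.
Leg 3: γ = 2.08; τ_3 = 5.18/2.080 = 2.490 s.
Total: 3.130 + 8.130 + 2.490 s.

τ = 13.8 s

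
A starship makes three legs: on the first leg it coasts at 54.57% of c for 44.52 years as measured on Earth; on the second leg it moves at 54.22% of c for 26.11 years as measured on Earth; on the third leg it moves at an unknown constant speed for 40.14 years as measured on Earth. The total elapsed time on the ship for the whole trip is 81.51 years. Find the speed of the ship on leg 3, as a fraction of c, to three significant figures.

Leg 1: β = 0.5457; γ = 1/√(1 − 0.5457²) = 1/√0.7022 = 1.193; τ_1 = 44.52/1.193 = 37.31 years.
Leg 2: β = 0.5422; γ = 1/√(1 − 0.5422²) = 1/√0.7060 = 1.190; τ_2 = 26.11/1.190 = 21.94 years.
Leg 3: speed unknown; τ_3 = 40.14/γ_3.
Total proper time: 37.31 + 21.94 + τ_3 = 81.51, so τ_3 = 81.51 − 59.25 = 22.26 years.
γ_3 = 40.14/22.26 = 1.803; β = √(1 − 1/γ²) = √0.6923.

β = 0.832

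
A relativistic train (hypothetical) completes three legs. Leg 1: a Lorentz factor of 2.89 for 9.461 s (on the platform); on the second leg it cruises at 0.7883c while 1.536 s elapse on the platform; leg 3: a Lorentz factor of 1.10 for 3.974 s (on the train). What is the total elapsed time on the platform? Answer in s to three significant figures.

Δt = 15.4 s

Leg 1: 9.461 s is already measured on the platform.
Leg 2: 1.536 s is already measured on the platform.
Leg 3: γ = 1.10; Δt_3 = 1.100 × 3.974 = 4.371 s.
Total: 9.461 + 1.536 + 4.371 s.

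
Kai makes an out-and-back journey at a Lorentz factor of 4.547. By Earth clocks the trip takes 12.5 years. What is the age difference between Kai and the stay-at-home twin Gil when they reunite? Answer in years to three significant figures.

γ = 4.547
Kai's elapsed proper time: τ = 12.5/4.547 = 2.749 years.
Age gap = Δt − τ = 12.5 − 2.749 years.

Δt − τ = 9.75 years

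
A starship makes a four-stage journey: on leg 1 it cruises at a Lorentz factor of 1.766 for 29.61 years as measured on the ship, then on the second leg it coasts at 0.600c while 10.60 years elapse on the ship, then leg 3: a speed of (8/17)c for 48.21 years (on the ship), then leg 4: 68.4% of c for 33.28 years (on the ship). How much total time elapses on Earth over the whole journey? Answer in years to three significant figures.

Δt = 166 years

Leg 1: γ = 1.766; Δt_1 = 1.766 × 29.61 = 52.29 years.
Leg 2: γ = 1/√(1 − 0.600²) = 5/4 = 1.250; Δt_2 = 1.250 × 10.60 = 13.25 years.
Leg 3: γ = 1/√(1 − (8/17)²) = 17/15 ≈ 1.133; Δt_3 = 1.133 × 48.21 = 54.64 years.
Leg 4: β = 0.684; γ = 1/√(1 − 0.684²) = 1/√0.5321 = 1.371; Δt_4 = 1.371 × 33.28 = 45.62 years.
Total: 52.29 + 13.25 + 54.64 + 45.62 years.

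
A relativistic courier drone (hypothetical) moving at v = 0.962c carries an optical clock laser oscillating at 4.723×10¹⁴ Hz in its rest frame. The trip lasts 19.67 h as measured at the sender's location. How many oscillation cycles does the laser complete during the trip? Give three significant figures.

γ = 1/√(1 − 0.962²) = 1/√0.07456 = 3.662
The oscillator's own cycle count is N = f × τ where τ is the proper time aboard the drone. τ = Δt/γ = 19.67/3.662 = 5.371 h = 1.934×10⁴ s.
N = 4.723×10¹⁴ × 1.934×10⁴ = 9.132×10¹⁸.

N = 9.13×10¹⁸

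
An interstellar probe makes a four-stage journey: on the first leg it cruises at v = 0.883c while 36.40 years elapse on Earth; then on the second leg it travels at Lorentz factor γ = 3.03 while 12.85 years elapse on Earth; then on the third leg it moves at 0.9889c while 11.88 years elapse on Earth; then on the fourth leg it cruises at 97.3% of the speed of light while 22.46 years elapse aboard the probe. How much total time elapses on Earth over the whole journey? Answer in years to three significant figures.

Δt = 158 years

Leg 1: 36.40 years is already measured on Earth.
Leg 2: 12.85 years is already measured on Earth.
Leg 3: 11.88 years is already measured on Earth.
Leg 4: β = 0.973; γ = 1/√(1 − 0.973²) = 1/√0.05327 = 4.333; Δt_4 = 4.333 × 22.46 = 97.31 years.
Total: 36.40 + 12.85 + 11.88 + 97.31 years.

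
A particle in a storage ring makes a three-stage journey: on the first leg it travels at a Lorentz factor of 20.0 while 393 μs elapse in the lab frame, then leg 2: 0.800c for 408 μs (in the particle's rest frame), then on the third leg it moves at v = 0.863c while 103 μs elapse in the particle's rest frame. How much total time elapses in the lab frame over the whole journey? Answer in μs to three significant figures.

Δt = 1280 μs

Leg 1: 393 μs is already measured in the lab frame.
Leg 2: γ = 1/√(1 − 0.800²) = 5/3 ≈ 1.667; Δt_2 = 1.667 × 408 = 680.0 μs.
Leg 3: γ = 1/√(1 − 0.863²) = 1/√0.2552 = 1.979; Δt_3 = 1.979 × 103 = 203.9 μs.
Total: 393.0 + 680.0 + 203.9 μs.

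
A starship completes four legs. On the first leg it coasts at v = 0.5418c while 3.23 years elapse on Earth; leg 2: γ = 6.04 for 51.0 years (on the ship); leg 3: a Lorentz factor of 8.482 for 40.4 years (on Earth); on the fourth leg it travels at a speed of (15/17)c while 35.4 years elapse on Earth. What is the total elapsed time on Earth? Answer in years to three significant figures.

Δt = 387 years

Leg 1: 3.23 years is already measured on Earth.
Leg 2: γ = 6.04; Δt_2 = 6.040 × 51.0 = 308.0 years.
Leg 3: 40.4 years is already measured on Earth.
Leg 4: 35.4 years is already measured on Earth.
Total: 3.230 + 308.0 + 40.40 + 35.40 years.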